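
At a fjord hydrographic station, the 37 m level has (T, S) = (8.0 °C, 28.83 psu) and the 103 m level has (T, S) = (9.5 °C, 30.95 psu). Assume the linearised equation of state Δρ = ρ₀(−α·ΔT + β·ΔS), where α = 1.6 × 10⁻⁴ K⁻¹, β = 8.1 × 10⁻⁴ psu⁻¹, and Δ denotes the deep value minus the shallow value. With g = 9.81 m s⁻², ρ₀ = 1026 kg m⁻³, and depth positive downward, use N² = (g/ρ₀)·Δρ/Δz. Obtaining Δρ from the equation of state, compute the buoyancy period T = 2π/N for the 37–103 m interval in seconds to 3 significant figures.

ΔT = +1.5 K, ΔS = +2.12 psu (deep − shallow).
Δρ/ρ₀ = −αΔT + βΔS = -2.40 × 10⁻⁴ + 1.7172 × 10⁻³ = 1.4772 × 10⁻³, so Δρ ≈ 1.516 kg m⁻³.
N² = (g/ρ₀)·Δρ/Δz = g·(Δρ/ρ₀)/Δz = 9.81 × 1.4772 × 10⁻³ / 66 = 2.1957 × 10⁻⁴ s⁻².
N = √(2.1957 × 10⁻⁴) = 0.014818 rad s⁻¹ → T = 2π/N = 424.02 s ≈ 424 s.

424 s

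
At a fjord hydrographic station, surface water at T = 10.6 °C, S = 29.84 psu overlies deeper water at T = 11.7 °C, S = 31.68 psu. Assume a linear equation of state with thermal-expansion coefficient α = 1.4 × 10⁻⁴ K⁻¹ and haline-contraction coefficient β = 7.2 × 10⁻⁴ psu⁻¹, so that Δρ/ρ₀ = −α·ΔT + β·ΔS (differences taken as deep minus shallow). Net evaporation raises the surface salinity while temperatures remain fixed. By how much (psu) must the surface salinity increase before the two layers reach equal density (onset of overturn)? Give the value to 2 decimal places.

Neutral buoyancy requires −α(T_deep − T_surf) + β(S_deep − S_surf′) = 0.
S_surf′ = S_deep − (α/β)·ΔT = 31.68 − (1.4 × 10⁻⁴/7.2 × 10⁻⁴)·(+1.1) = 31.4661 psu.
Increase required: 31.4661 − 29.84 = 1.6261 psu.

1.63 psu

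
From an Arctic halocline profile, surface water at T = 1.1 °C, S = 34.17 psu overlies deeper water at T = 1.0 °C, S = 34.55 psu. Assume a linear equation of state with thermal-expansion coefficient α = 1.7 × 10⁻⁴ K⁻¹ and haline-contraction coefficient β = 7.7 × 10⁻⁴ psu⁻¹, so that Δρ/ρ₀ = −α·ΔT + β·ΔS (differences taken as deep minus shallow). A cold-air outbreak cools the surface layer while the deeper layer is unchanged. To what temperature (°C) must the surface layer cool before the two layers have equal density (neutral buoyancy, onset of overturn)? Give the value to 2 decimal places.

-0.72 °C

Neutral buoyancy requires Δρ = 0, i.e. −α(T_deep − T_surf′) + β(S_deep − S_surf) = 0.
T_surf′ = T_deep − (β/α)·ΔS = 1.0 − (7.7 × 10⁻⁴/1.7 × 10⁻⁴)·(+0.38) = -0.7212 °C.
Cooling required: 1.1 − (-0.7212) = 1.8212 °C.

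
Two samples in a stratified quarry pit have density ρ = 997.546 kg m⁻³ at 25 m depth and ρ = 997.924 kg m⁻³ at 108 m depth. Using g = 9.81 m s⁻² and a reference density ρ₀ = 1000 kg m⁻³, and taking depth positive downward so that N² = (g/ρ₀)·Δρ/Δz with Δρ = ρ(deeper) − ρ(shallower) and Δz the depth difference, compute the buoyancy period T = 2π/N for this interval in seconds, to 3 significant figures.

940 s

Δρ = 997.924 − 997.546 = 0.378 kg m⁻³ over Δz = 108 − 25 = 83 m.
N² = (9.81/1000) × (0.378/83) = 4.4677 × 10⁻⁵ s⁻².
N = √(4.4677 × 10⁻⁵) = 6.6841 × 10⁻³ rad s⁻¹, so T = 2π/N = 940.02 s ≈ 940 s.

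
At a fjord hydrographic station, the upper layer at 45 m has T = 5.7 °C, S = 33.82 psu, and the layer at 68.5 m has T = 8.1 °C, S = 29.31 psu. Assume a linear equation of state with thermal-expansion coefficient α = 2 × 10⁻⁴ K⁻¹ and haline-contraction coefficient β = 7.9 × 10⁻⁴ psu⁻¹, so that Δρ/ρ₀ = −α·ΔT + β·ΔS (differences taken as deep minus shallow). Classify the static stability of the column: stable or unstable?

ΔT = 8.1 − 5.7 = +2.4 K and ΔS = 29.31 − 33.82 = -4.51 psu (deep − shallow).
−αΔT = -4.80 × 10⁻⁴; βΔS = -3.5629 × 10⁻³; sum Δρ/ρ₀ = -4.0429 × 10⁻³.
Δρ/ρ₀ < 0, so Δρ < 0: deeper water is lighter → statically unstable; the column would overturn.

unstable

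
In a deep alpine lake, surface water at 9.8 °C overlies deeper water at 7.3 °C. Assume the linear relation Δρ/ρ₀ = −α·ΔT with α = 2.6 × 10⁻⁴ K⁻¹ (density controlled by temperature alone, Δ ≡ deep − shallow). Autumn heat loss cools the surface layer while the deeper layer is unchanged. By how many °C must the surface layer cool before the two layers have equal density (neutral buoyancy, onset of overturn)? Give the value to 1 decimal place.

2.5 °C

With temperature the only control, equal density requires T_surf′ = T_deep.
T_surf′ = 7.3 °C.
Cooling required: 9.8 − 7.3 = 2.5 °C.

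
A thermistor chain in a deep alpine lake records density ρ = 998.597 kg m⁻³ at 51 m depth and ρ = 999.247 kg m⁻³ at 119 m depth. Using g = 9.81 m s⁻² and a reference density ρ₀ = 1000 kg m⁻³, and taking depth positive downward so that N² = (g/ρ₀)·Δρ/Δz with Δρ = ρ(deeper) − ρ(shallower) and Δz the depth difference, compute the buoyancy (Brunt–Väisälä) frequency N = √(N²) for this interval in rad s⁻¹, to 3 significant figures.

Δρ = 999.247 − 998.597 = 0.650 kg m⁻³ over Δz = 119 − 51 = 68 m.
N² = (9.81/1000) × (0.650/68) = 9.3772 × 10⁻⁵ s⁻².
N = √(9.3772 × 10⁻⁵) = 9.6836 × 10⁻³ rad s⁻¹ ≈ 9.68 × 10⁻³ rad s⁻¹.
Since Δρ > 0 the layer is stably stratified.

9.68 × 10⁻³ rad s⁻¹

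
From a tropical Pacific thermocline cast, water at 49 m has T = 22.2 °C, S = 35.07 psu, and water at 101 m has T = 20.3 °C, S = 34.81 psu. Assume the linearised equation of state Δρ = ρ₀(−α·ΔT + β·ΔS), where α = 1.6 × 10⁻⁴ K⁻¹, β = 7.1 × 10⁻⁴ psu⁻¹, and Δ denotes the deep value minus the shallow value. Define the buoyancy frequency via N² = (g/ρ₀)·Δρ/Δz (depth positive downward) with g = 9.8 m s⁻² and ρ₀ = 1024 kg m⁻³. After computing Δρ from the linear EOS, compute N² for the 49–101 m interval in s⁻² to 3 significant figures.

ΔT = -1.9 K, ΔS = -0.26 psu (deep − shallow).
Δρ/ρ₀ = −αΔT + βΔS = 3.04 × 10⁻⁴ − 1.846 × 10⁻⁴ = 1.194 × 10⁻⁴, so Δρ ≈ 0.1223 kg m⁻³.
N² = (g/ρ₀)·Δρ/Δz = g·(Δρ/ρ₀)/Δz = 9.8 × 1.194 × 10⁻⁴ / 52 = 2.2502 × 10⁻⁵ s⁻² ≈ 2.25 × 10⁻⁵ s⁻².

2.25 × 10⁻⁵ s⁻²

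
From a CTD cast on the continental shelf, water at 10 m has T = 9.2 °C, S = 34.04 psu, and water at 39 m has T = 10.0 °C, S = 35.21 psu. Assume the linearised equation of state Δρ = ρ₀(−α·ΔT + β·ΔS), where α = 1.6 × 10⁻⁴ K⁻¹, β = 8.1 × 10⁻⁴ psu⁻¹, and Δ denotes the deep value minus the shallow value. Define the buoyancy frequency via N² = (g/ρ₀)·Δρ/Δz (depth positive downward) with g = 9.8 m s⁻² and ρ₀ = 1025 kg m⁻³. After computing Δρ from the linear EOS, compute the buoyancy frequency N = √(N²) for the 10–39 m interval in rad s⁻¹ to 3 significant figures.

0.0166 rad s⁻¹

ΔT = +0.8 K, ΔS = +1.17 psu (deep − shallow).
Δρ/ρ₀ = −αΔT + βΔS = -1.28 × 10⁻⁴ + 9.477 × 10⁻⁴ = 8.197 × 10⁻⁴, so Δρ ≈ 0.8402 kg m⁻³.
N² = (g/ρ₀)·Δρ/Δz = g·(Δρ/ρ₀)/Δz = 9.8 × 8.197 × 10⁻⁴ / 29 = 2.7700 × 10⁻⁴ s⁻².
N = √(2.7700 × 10⁻⁴) = 0.016643 rad s⁻¹ ≈ 0.0166 rad s⁻¹.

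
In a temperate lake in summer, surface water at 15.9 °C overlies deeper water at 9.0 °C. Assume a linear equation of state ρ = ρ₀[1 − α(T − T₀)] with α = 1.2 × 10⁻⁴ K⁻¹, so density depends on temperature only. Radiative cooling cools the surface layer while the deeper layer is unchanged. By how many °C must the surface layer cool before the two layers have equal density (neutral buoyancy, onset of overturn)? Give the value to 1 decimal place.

With temperature the only control, equal density requires T_surf′ = T_deep.
T_surf′ = 9.0 °C.
Cooling required: 15.9 − 9.0 = 6.9 °C.

6.9 °C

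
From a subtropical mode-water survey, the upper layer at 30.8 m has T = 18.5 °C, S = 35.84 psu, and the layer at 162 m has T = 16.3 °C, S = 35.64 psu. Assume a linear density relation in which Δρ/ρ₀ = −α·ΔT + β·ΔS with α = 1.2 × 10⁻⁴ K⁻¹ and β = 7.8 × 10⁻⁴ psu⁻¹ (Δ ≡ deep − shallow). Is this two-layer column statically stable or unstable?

ΔT = 16.3 − 18.5 = -2.2 K and ΔS = 35.64 − 35.84 = -0.20 psu (deep − shallow).
−αΔT = 2.64 × 10⁻⁴; βΔS = -1.56 × 10⁻⁴; sum Δρ/ρ₀ = 1.08 × 10⁻⁴.
Δρ/ρ₀ > 0, so Δρ > 0: deeper water is denser → statically stable.

stable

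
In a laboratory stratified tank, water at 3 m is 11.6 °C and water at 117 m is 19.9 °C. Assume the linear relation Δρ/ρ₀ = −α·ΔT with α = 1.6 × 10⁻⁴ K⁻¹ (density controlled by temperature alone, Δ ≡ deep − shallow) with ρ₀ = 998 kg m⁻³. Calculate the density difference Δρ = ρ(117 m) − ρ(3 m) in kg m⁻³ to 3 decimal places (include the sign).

ΔT = +8.3 K, Δρ/ρ₀ = −αΔT = -1.328 × 10⁻³.
Δρ = 998 × (-1.328 × 10⁻³) = -1.325 kg m⁻³.
Negative Δρ: lighter below, statically unstable.

-1.325 kg m⁻³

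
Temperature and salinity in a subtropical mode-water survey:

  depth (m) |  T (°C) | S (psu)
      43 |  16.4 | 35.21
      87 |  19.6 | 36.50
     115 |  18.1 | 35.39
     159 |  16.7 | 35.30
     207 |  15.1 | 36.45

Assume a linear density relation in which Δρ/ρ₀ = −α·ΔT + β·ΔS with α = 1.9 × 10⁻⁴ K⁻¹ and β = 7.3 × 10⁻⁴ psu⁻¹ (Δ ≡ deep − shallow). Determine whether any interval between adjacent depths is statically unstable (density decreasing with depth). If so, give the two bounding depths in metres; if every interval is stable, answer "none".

87–115 m

Evaluate Δρ/ρ₀ = −αΔT + βΔS across each adjacent pair:
  43–87 m: −αΔT+βΔS = −(1.9 × 10⁻⁴)(+3.2)+(7.3 × 10⁻⁴)(+1.29) = 3.3 × 10⁻⁴ → stable
  87–115 m: −αΔT+βΔS = −(1.9 × 10⁻⁴)(-1.5)+(7.3 × 10⁻⁴)(-1.11) = -5.3 × 10⁻⁴ → UNSTABLE
  115–159 m: −αΔT+βΔS = −(1.9 × 10⁻⁴)(-1.4)+(7.3 × 10⁻⁴)(-0.09) = 2.0 × 10⁻⁴ → stable
  159–207 m: −αΔT+βΔS = −(1.9 × 10⁻⁴)(-1.6)+(7.3 × 10⁻⁴)(+1.15) = 1.1 × 10⁻³ → stable
The 87–115 m interval has Δρ < 0: lighter water underlies denser water.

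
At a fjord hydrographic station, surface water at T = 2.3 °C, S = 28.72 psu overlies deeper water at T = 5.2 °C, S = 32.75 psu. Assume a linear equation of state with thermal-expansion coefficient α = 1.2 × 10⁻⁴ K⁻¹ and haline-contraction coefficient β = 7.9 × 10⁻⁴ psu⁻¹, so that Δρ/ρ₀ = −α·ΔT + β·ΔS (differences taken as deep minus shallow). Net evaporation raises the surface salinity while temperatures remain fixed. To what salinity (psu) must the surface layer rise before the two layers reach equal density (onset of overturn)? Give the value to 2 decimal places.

32.31 psu

Neutral buoyancy requires −α(T_deep − T_surf) + β(S_deep − S_surf′) = 0.
S_surf′ = S_deep − (α/β)·ΔT = 32.75 − (1.2 × 10⁻⁴/7.9 × 10⁻⁴)·(+2.9) = 32.3095 psu.
Increase required: 32.3095 − 28.72 = 3.5895 psu.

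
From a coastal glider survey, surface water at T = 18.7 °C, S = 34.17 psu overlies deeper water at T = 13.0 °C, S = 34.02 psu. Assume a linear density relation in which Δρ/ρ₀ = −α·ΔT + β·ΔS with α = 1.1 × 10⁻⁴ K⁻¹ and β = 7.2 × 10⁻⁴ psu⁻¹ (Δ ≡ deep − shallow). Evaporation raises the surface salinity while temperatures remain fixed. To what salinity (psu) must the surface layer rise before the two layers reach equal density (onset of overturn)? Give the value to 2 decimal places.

Neutral buoyancy requires −α(T_deep − T_surf) + β(S_deep − S_surf′) = 0.
S_surf′ = S_deep − (α/β)·ΔT = 34.02 − (1.1 × 10⁻⁴/7.2 × 10⁻⁴)·(-5.7) = 34.8908 psu.
Increase required: 34.8908 − 34.17 = 0.7208 psu.

34.89 psu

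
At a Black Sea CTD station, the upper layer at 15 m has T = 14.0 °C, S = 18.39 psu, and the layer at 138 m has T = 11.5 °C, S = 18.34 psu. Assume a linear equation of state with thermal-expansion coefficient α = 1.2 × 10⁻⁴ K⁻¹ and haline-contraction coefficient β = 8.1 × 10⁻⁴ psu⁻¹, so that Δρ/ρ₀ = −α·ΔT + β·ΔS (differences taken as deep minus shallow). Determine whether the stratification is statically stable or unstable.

ΔT = 11.5 − 14.0 = -2.5 K and ΔS = 18.34 − 18.39 = -0.05 psu (deep − shallow).
−αΔT = 3.00 × 10⁻⁴; βΔS = -4.05 × 10⁻⁵; sum Δρ/ρ₀ = 2.595 × 10⁻⁴.
Δρ/ρ₀ > 0, so Δρ > 0: deeper water is denser → statically stable.

stable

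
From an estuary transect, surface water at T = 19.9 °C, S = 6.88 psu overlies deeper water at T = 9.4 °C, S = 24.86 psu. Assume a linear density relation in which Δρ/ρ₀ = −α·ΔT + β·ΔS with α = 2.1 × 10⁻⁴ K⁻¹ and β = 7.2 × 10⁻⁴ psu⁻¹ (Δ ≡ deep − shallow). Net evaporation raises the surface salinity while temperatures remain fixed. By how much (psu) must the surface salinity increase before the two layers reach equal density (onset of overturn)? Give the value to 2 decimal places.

Neutral buoyancy requires −α(T_deep − T_surf) + β(S_deep − S_surf′) = 0.
S_surf′ = S_deep − (α/β)·ΔT = 24.86 − (2.1 × 10⁻⁴/7.2 × 10⁻⁴)·(-10.5) = 27.9225 psu.
Increase required: 27.9225 − 6.88 = 21.0425 psu.

21.04 psu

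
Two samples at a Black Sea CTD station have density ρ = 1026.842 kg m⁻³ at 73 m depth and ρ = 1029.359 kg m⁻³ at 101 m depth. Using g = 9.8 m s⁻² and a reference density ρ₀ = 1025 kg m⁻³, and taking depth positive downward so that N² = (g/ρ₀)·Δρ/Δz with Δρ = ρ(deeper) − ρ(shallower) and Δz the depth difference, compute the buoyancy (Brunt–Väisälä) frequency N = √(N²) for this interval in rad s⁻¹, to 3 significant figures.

Δρ = 1029.359 − 1026.842 = 2.517 kg m⁻³ over Δz = 101 − 73 = 28 m.
N² = (9.8/1025) × (2.517/28) = 8.5946 × 10⁻⁴ s⁻².
N = √(8.5946 × 10⁻⁴) = 0.029317 rad s⁻¹ ≈ 0.0293 rad s⁻¹.

0.0293 rad s⁻¹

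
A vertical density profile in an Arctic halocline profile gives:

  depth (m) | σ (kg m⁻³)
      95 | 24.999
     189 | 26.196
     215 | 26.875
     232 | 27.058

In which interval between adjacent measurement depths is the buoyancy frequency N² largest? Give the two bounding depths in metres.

189–215 m

Compute the density gradient over each adjacent pair:
  95–189 m: Δρ/Δz = 1.197/94 = 0.013 kg m⁻⁴
  189–215 m: Δρ/Δz = 0.679/26 = 0.026 kg m⁻⁴
  215–232 m: Δρ/Δz = 0.183/17 = 0.011 kg m⁻⁴
The largest gradient is in the 189–215 m interval — the pycnocline.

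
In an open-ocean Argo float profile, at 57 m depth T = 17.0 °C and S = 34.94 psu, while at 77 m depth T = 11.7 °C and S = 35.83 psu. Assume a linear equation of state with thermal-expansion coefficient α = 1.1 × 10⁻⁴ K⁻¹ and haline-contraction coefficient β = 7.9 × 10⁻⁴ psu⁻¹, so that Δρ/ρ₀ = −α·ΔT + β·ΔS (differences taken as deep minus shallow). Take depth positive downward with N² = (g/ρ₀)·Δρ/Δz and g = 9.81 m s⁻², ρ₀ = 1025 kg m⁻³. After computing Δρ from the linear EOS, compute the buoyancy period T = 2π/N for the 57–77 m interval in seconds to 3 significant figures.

ΔT = -5.3 K, ΔS = +0.89 psu (deep − shallow).
Δρ/ρ₀ = −αΔT + βΔS = 5.83 × 10⁻⁴ + 7.031 × 10⁻⁴ = 1.2861 × 10⁻³, so Δρ ≈ 1.318 kg m⁻³.
N² = (g/ρ₀)·Δρ/Δz = g·(Δρ/ρ₀)/Δz = 9.81 × 1.2861 × 10⁻³ / 20 = 6.3083 × 10⁻⁴ s⁻².
N = √(6.3083 × 10⁻⁴) = 0.025116 rad s⁻¹ → T = 2π/N = 250.17 s ≈ 250 s.

250 s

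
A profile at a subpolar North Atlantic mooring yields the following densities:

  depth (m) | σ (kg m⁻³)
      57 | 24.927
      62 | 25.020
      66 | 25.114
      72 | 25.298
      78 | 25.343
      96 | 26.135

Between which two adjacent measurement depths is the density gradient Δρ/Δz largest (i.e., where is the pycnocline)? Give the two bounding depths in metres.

Compute the density gradient over each adjacent pair:
  57–62 m: Δρ/Δz = 0.093/5 = 0.019 kg m⁻⁴
  62–66 m: Δρ/Δz = 0.094/4 = 0.024 kg m⁻⁴
  66–72 m: Δρ/Δz = 0.184/6 = 0.031 kg m⁻⁴
  72–78 m: Δρ/Δz = 0.045/6 = 7.5 × 10⁻³ kg m⁻⁴
  78–96 m: Δρ/Δz = 0.792/18 = 0.044 kg m⁻⁴
The largest gradient is in the 78–96 m interval — the pycnocline.

78–96 m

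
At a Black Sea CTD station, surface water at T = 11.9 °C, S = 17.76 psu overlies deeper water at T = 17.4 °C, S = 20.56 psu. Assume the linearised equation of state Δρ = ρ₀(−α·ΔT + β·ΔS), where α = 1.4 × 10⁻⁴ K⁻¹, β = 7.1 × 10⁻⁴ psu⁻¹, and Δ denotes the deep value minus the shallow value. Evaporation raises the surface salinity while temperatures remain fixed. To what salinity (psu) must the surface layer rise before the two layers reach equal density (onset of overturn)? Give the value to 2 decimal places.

19.48 psu

Neutral buoyancy requires −α(T_deep − T_surf) + β(S_deep − S_surf′) = 0.
S_surf′ = S_deep − (α/β)·ΔT = 20.56 − (1.4 × 10⁻⁴/7.1 × 10⁻⁴)·(+5.5) = 19.4755 psu.
Increase required: 19.4755 − 17.76 = 1.7155 psu.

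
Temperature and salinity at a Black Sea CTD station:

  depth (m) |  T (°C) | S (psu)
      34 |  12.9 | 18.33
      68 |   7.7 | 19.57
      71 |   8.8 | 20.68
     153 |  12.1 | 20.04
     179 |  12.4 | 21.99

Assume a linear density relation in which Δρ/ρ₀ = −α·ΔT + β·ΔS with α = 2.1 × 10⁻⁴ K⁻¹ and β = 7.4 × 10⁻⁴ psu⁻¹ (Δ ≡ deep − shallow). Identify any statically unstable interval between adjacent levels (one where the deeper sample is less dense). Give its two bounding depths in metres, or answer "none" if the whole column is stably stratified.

71–153 m

Evaluate Δρ/ρ₀ = −αΔT + βΔS across each adjacent pair:
  34–68 m: −αΔT+βΔS = −(2.1 × 10⁻⁴)(-5.2)+(7.4 × 10⁻⁴)(+1.24) = 2.0 × 10⁻³ → stable
  68–71 m: −αΔT+βΔS = −(2.1 × 10⁻⁴)(+1.1)+(7.4 × 10⁻⁴)(+1.11) = 5.9 × 10⁻⁴ → stable
  71–153 m: −αΔT+βΔS = −(2.1 × 10⁻⁴)(+3.3)+(7.4 × 10⁻⁴)(-0.64) = -1.2 × 10⁻³ → UNSTABLE
  153–179 m: −αΔT+βΔS = −(2.1 × 10⁻⁴)(+0.3)+(7.4 × 10⁻⁴)(+1.95) = 1.4 × 10⁻³ → stable
The 71–153 m interval has Δρ < 0: lighter water underlies denser water.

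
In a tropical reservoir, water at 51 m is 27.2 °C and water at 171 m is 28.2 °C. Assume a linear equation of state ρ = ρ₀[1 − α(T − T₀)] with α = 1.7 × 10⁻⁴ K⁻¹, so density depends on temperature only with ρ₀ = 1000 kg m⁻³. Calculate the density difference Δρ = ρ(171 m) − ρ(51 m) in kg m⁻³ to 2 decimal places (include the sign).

ΔT = +1.0 K, Δρ/ρ₀ = −αΔT = -1.70 × 10⁻⁴.
Δρ = 1000 × (-1.70 × 10⁻⁴) = -0.17 kg m⁻³.
Negative Δρ: lighter below, statically unstable.

-0.17 kg m⁻³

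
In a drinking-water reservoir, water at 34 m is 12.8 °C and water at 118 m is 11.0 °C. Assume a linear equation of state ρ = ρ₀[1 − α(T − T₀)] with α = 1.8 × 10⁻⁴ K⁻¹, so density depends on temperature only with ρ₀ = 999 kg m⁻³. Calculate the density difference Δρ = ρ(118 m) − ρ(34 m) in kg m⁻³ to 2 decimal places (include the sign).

ΔT = -1.8 K, Δρ/ρ₀ = −αΔT = 3.24 × 10⁻⁴.
Δρ = 999 × (3.24 × 10⁻⁴) = +0.32 kg m⁻³.
Positive Δρ: denser below, stable.

+0.32 kg m⁻³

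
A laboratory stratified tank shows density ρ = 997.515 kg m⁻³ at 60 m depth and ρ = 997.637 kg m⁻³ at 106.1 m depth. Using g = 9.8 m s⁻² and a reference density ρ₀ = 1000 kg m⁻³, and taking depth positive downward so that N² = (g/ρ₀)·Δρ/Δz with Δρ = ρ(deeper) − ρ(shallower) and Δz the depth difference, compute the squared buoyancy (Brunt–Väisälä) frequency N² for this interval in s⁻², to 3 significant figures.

Δρ = 997.637 − 997.515 = 0.122 kg m⁻³ over Δz = 106.1 − 60 = 46.1 m.
N² = (9.8/1000) × (0.122/46.1) = 2.5935 × 10⁻⁵ s⁻² ≈ 2.59 × 10⁻⁵ s⁻².

2.59 × 10⁻⁵ s⁻²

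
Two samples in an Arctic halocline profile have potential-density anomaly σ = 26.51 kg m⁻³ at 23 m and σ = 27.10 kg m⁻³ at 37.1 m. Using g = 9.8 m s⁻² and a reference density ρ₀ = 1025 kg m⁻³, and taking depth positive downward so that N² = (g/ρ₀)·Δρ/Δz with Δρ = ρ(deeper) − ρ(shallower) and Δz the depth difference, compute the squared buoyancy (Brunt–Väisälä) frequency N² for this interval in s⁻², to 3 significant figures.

Δρ = 1027.10 − 1026.51 = 0.59 kg m⁻³ over Δz = 37.1 − 23 = 14.1 m.
N² = (9.8/1025) × (0.59/14.1) = 4.0007 × 10⁻⁴ s⁻² ≈ 4.00 × 10⁻⁴ s⁻².
A positive N² confirms static stability across the interval.

4.00 × 10⁻⁴ s⁻²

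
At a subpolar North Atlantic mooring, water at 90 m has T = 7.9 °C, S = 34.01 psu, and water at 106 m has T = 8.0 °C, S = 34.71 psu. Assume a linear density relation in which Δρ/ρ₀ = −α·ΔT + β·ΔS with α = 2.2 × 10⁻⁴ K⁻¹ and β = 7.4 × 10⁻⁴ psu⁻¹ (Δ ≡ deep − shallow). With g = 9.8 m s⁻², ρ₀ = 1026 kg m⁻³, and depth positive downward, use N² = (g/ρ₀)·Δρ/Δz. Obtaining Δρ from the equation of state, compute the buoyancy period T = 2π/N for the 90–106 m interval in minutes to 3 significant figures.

ΔT = +0.1 K, ΔS = +0.70 psu (deep − shallow).
Δρ/ρ₀ = −αΔT + βΔS = -2.20 × 10⁻⁵ + 5.18 × 10⁻⁴ = 4.96 × 10⁻⁴, so Δρ ≈ 0.5089 kg m⁻³.
N² = (g/ρ₀)·Δρ/Δz = g·(Δρ/ρ₀)/Δz = 9.8 × 4.96 × 10⁻⁴ / 16 = 3.0380 × 10⁻⁴ s⁻².
N = √(3.0380 × 10⁻⁴) = 0.017430 rad s⁻¹ → T = 2π/N = 360.48 s = 6.0080 min ≈ 6.01 min.

6.01 min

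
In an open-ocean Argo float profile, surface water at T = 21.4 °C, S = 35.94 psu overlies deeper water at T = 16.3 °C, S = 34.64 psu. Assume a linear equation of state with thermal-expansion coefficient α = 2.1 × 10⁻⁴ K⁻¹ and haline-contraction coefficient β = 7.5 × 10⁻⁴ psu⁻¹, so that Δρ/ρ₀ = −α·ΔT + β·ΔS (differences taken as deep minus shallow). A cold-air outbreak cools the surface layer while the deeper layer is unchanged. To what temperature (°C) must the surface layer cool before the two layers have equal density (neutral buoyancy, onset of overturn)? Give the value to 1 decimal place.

Neutral buoyancy requires Δρ = 0, i.e. −α(T_deep − T_surf′) + β(S_deep − S_surf) = 0.
T_surf′ = T_deep − (β/α)·ΔS = 16.3 − (7.5 × 10⁻⁴/2.1 × 10⁻⁴)·(-1.30) = 20.943 °C.
Cooling required: 21.4 − (20.943) = 0.457 °C.

20.9 °C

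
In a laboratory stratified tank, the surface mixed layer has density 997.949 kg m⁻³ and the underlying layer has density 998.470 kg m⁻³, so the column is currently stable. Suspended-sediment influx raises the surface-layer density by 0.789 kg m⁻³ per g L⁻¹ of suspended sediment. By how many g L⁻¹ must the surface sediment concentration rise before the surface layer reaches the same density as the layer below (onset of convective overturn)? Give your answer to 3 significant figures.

0.660 g L⁻¹

Density deficit of the surface layer: 998.470 − 997.949 = 0.521 kg m⁻³.
Required change = 0.521 / 0.789 = 0.660 g L⁻¹.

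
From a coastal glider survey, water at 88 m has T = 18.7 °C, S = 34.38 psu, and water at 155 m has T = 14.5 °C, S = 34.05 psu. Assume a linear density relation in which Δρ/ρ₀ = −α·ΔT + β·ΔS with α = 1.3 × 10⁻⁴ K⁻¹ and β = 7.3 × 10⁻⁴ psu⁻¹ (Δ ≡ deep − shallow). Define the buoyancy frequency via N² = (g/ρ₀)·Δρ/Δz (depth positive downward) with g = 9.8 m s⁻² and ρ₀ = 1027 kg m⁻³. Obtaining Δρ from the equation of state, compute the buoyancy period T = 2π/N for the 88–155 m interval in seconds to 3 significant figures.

ΔT = -4.2 K, ΔS = -0.33 psu (deep − shallow).
Δρ/ρ₀ = −αΔT + βΔS = 5.46 × 10⁻⁴ − 2.409 × 10⁻⁴ = 3.051 × 10⁻⁴, so Δρ ≈ 0.3133 kg m⁻³.
N² = (g/ρ₀)·Δρ/Δz = g·(Δρ/ρ₀)/Δz = 9.8 × 3.051 × 10⁻⁴ / 67 = 4.4627 × 10⁻⁵ s⁻².
N = √(4.4627 × 10⁻⁵) = 6.6803 × 10⁻³ rad s⁻¹ → T = 2π/N = 940.55 s ≈ 941 s.

941 s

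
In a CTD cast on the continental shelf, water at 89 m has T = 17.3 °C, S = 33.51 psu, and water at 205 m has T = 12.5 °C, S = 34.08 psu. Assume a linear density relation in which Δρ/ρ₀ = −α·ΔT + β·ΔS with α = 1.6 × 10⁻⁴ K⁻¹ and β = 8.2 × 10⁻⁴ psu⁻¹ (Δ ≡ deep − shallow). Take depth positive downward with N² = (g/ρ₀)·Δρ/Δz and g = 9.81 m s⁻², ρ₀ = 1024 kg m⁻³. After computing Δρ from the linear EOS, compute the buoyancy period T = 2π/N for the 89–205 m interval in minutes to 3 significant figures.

10.2 min

ΔT = -4.8 K, ΔS = +0.57 psu (deep − shallow).
Δρ/ρ₀ = −αΔT + βΔS = 7.68 × 10⁻⁴ + 4.674 × 10⁻⁴ = 1.2354 × 10⁻³, so Δρ ≈ 1.265 kg m⁻³.
N² = (g/ρ₀)·Δρ/Δz = g·(Δρ/ρ₀)/Δz = 9.81 × 1.2354 × 10⁻³ / 116 = 1.0448 × 10⁻⁴ s⁻².
N = √(1.0448 × 10⁻⁴) = 0.010222 rad s⁻¹ → T = 2π/N = 614.67 s = 10.244 min ≈ 10.2 min.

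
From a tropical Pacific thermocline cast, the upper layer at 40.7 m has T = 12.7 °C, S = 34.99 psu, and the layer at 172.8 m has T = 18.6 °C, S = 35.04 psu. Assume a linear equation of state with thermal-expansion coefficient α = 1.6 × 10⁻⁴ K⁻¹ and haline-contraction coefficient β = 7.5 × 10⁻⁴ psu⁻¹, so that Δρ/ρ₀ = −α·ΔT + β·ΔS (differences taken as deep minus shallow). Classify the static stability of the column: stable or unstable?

ΔT = 18.6 − 12.7 = +5.9 K and ΔS = 35.04 − 34.99 = +0.05 psu (deep − shallow).
−αΔT = -9.44 × 10⁻⁴; βΔS = 3.75 × 10⁻⁵; sum Δρ/ρ₀ = -9.065 × 10⁻⁴.
Δρ/ρ₀ < 0, so Δρ < 0: deeper water is lighter → statically unstable; the column would overturn.

unstable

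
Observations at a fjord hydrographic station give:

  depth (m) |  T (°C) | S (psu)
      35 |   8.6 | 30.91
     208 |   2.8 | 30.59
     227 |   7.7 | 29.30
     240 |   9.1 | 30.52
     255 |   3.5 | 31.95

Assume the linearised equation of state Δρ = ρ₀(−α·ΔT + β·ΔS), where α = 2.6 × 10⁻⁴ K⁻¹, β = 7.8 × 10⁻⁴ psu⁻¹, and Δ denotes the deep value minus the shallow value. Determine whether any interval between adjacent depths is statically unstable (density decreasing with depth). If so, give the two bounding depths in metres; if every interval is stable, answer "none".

Evaluate Δρ/ρ₀ = −αΔT + βΔS across each adjacent pair:
  35–208 m: −αΔT+βΔS = −(2.6 × 10⁻⁴)(-5.8)+(7.8 × 10⁻⁴)(-0.32) = 1.3 × 10⁻³ → stable
  208–227 m: −αΔT+βΔS = −(2.6 × 10⁻⁴)(+4.9)+(7.8 × 10⁻⁴)(-1.29) = -2.3 × 10⁻³ → UNSTABLE
  227–240 m: −αΔT+βΔS = −(2.6 × 10⁻⁴)(+1.4)+(7.8 × 10⁻⁴)(+1.22) = 5.9 × 10⁻⁴ → stable
  240–255 m: −αΔT+βΔS = −(2.6 × 10⁻⁴)(-5.6)+(7.8 × 10⁻⁴)(+1.43) = 2.6 × 10⁻³ → stable
The 208–227 m interval has Δρ < 0: lighter water underlies denser water.

208–227 m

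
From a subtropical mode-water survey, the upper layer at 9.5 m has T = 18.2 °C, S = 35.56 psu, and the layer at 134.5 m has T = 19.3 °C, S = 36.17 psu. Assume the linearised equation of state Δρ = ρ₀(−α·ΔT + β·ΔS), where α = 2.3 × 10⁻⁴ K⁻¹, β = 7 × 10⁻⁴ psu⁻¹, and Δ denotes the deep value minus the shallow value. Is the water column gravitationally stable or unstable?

stable

ΔT = 19.3 − 18.2 = +1.1 K and ΔS = 36.17 − 35.56 = +0.61 psu (deep − shallow).
−αΔT = -2.53 × 10⁻⁴; βΔS = 4.27 × 10⁻⁴; sum Δρ/ρ₀ = 1.74 × 10⁻⁴.
Δρ/ρ₀ > 0, so Δρ > 0: deeper water is denser → statically stable.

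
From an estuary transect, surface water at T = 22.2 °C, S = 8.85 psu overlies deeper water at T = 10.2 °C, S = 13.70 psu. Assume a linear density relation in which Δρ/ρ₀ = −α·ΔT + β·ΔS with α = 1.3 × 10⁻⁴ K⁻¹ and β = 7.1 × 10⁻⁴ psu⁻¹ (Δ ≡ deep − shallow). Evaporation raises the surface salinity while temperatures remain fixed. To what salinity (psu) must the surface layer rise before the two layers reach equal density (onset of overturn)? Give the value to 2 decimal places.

15.90 psu

Neutral buoyancy requires −α(T_deep − T_surf) + β(S_deep − S_surf′) = 0.
S_surf′ = S_deep − (α/β)·ΔT = 13.70 − (1.3 × 10⁻⁴/7.1 × 10⁻⁴)·(-12.0) = 15.8972 psu.
Increase required: 15.8972 − 8.85 = 7.0472 psu.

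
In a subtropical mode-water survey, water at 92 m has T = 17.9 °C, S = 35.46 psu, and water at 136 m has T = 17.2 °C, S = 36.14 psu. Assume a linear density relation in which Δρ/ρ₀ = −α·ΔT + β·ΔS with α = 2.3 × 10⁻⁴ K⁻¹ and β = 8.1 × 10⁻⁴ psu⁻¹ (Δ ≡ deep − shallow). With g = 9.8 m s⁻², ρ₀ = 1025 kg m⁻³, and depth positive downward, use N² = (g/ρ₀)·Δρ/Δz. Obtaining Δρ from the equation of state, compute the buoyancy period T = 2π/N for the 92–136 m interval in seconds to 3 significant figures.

499 s

ΔT = -0.7 K, ΔS = +0.68 psu (deep − shallow).
Δρ/ρ₀ = −αΔT + βΔS = 1.61 × 10⁻⁴ + 5.508 × 10⁻⁴ = 7.118 × 10⁻⁴, so Δρ ≈ 0.7296 kg m⁻³.
N² = (g/ρ₀)·Δρ/Δz = g·(Δρ/ρ₀)/Δz = 9.8 × 7.118 × 10⁻⁴ / 44 = 1.5854 × 10⁻⁴ s⁻².
N = √(1.5854 × 10⁻⁴) = 0.012591 rad s⁻¹ → T = 2π/N = 499.02 s ≈ 499 s.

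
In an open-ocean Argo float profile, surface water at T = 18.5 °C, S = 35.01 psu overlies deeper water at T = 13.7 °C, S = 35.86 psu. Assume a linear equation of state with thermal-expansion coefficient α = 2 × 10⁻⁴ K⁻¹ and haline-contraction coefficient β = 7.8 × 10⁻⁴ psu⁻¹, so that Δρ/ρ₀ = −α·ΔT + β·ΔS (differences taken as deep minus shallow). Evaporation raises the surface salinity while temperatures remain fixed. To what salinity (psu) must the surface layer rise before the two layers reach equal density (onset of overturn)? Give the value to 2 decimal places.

37.09 psu

Neutral buoyancy requires −α(T_deep − T_surf) + β(S_deep − S_surf′) = 0.
S_surf′ = S_deep − (α/β)·ΔT = 35.86 − (2 × 10⁻⁴/7.8 × 10⁻⁴)·(-4.8) = 37.0908 psu.
Increase required: 37.0908 − 35.01 = 2.0808 psu.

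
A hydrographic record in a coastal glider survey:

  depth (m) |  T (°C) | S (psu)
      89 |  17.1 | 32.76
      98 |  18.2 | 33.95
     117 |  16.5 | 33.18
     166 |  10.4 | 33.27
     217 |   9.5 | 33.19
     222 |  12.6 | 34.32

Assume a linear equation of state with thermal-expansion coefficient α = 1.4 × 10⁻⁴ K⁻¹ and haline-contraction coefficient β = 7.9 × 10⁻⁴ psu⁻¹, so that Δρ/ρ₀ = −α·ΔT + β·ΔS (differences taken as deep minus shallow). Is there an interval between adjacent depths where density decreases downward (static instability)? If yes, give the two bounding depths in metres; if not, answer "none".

Evaluate Δρ/ρ₀ = −αΔT + βΔS across each adjacent pair:
  89–98 m: −αΔT+βΔS = −(1.4 × 10⁻⁴)(+1.1)+(7.9 × 10⁻⁴)(+1.19) = 7.9 × 10⁻⁴ → stable
  98–117 m: −αΔT+βΔS = −(1.4 × 10⁻⁴)(-1.7)+(7.9 × 10⁻⁴)(-0.77) = -3.7 × 10⁻⁴ → UNSTABLE
  117–166 m: −αΔT+βΔS = −(1.4 × 10⁻⁴)(-6.1)+(7.9 × 10⁻⁴)(+0.09) = 9.3 × 10⁻⁴ → stable
  166–217 m: −αΔT+βΔS = −(1.4 × 10⁻⁴)(-0.9)+(7.9 × 10⁻⁴)(-0.08) = 6.3 × 10⁻⁵ → stable
  217–222 m: −αΔT+βΔS = −(1.4 × 10⁻⁴)(+3.1)+(7.9 × 10⁻⁴)(+1.13) = 4.6 × 10⁻⁴ → stable
The 98–117 m interval has Δρ < 0: lighter water underlies denser water.

98–117 m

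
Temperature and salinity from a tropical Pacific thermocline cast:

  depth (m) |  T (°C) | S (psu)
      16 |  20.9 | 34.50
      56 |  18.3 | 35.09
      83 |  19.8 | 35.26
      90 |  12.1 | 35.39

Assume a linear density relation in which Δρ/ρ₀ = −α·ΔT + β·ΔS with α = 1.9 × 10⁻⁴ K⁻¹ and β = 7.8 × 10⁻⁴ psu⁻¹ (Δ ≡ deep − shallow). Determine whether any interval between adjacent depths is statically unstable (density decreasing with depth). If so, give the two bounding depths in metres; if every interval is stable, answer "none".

56–83 m

Evaluate Δρ/ρ₀ = −αΔT + βΔS across each adjacent pair:
  16–56 m: −αΔT+βΔS = −(1.9 × 10⁻⁴)(-2.6)+(7.8 × 10⁻⁴)(+0.59) = 9.5 × 10⁻⁴ → stable
  56–83 m: −αΔT+βΔS = −(1.9 × 10⁻⁴)(+1.5)+(7.8 × 10⁻⁴)(+0.17) = -1.5 × 10⁻⁴ → UNSTABLE
  83–90 m: −αΔT+βΔS = −(1.9 × 10⁻⁴)(-7.7)+(7.8 × 10⁻⁴)(+0.13) = 1.6 × 10⁻³ → stable
The 56–83 m interval has Δρ < 0: lighter water underlies denser water.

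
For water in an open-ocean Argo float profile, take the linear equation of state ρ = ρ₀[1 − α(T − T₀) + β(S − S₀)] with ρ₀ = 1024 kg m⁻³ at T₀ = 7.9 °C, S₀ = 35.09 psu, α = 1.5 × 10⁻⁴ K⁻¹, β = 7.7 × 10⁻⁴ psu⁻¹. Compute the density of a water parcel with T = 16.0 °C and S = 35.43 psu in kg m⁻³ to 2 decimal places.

T − T₀ = +8.1 K, S − S₀ = +0.34 psu.
Bracket = 1 − α·(+8.1) + β·(+0.34) = 1 + (-9.532 × 10⁻⁴) = 0.9990468.
ρ = 1024 × 0.9990468 = 1023.02 kg m⁻³.

1023.02 kg m⁻³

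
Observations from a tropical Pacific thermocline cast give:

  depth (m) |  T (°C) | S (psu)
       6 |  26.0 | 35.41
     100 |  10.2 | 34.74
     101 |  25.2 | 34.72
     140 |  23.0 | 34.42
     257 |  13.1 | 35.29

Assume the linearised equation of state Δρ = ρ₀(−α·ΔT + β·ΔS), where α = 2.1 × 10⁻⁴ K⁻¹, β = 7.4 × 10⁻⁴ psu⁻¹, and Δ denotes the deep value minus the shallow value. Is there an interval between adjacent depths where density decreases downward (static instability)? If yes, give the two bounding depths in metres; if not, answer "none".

Evaluate Δρ/ρ₀ = −αΔT + βΔS across each adjacent pair:
  6–100 m: −αΔT+βΔS = −(2.1 × 10⁻⁴)(-15.8)+(7.4 × 10⁻⁴)(-0.67) = 2.8 × 10⁻³ → stable
  100–101 m: −αΔT+βΔS = −(2.1 × 10⁻⁴)(+15.0)+(7.4 × 10⁻⁴)(-0.02) = -3.2 × 10⁻³ → UNSTABLE
  101–140 m: −αΔT+βΔS = −(2.1 × 10⁻⁴)(-2.2)+(7.4 × 10⁻⁴)(-0.30) = 2.4 × 10⁻⁴ → stable
  140–257 m: −αΔT+βΔS = −(2.1 × 10⁻⁴)(-9.9)+(7.4 × 10⁻⁴)(+0.87) = 2.7 × 10⁻³ → stable
The 100–101 m interval has Δρ < 0: lighter water underlies denser water.

100–101 m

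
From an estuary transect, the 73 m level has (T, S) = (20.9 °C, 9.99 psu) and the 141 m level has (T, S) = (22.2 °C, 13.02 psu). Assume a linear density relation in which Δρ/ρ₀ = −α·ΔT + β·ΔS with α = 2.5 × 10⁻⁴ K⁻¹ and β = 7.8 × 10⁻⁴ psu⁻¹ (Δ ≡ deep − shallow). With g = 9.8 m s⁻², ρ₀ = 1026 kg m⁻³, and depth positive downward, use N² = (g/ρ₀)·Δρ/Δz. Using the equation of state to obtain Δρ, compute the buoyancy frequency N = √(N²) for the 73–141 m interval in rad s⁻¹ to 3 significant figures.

0.0171 rad s⁻¹

ΔT = +1.3 K, ΔS = +3.03 psu (deep − shallow).
Δρ/ρ₀ = −αΔT + βΔS = -3.25 × 10⁻⁴ + 2.3634 × 10⁻³ = 2.0384 × 10⁻³, so Δρ ≈ 2.091 kg m⁻³.
N² = (g/ρ₀)·Δρ/Δz = g·(Δρ/ρ₀)/Δz = 9.8 × 2.0384 × 10⁻³ / 68 = 2.9377 × 10⁻⁴ s⁻².
N = √(2.9377 × 10⁻⁴) = 0.017140 rad s⁻¹ ≈ 0.0171 rad s⁻¹.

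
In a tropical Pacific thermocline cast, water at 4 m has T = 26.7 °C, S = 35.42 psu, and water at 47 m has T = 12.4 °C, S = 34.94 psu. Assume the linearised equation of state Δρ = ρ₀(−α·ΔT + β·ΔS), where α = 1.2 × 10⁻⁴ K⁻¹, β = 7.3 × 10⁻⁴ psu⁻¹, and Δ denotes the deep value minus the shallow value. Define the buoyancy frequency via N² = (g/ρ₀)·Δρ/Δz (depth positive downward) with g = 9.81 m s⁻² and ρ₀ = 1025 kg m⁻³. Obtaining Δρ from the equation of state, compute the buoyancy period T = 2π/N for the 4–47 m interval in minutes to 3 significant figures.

5.93 min

ΔT = -14.3 K, ΔS = -0.48 psu (deep − shallow).
Δρ/ρ₀ = −αΔT + βΔS = 1.716 × 10⁻³ − 3.504 × 10⁻⁴ = 1.3656 × 10⁻³, so Δρ ≈ 1.400 kg m⁻³.
N² = (g/ρ₀)·Δρ/Δz = g·(Δρ/ρ₀)/Δz = 9.81 × 1.3656 × 10⁻³ / 43 = 3.1155 × 10⁻⁴ s⁻².
N = √(3.1155 × 10⁻⁴) = 0.017651 rad s⁻¹ → T = 2π/N = 355.97 s = 5.9328 min ≈ 5.93 min.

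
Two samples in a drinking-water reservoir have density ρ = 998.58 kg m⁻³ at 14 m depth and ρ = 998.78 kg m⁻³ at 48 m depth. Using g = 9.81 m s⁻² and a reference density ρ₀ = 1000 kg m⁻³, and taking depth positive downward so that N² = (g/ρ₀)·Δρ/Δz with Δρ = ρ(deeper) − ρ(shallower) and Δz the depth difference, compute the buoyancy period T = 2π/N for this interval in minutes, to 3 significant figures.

13.8 min

Δρ = 998.78 − 998.58 = 0.20 kg m⁻³ over Δz = 48 − 14 = 34 m.
N² = (9.81/1000) × (0.20/34) = 5.7706 × 10⁻⁵ s⁻².
N = √(5.7706 × 10⁻⁵) = 7.5964 × 10⁻³ rad s⁻¹, so T = 2π/N = 827.13 s = 13.786 min ≈ 13.8 min.
A positive N² confirms static stability across the interval.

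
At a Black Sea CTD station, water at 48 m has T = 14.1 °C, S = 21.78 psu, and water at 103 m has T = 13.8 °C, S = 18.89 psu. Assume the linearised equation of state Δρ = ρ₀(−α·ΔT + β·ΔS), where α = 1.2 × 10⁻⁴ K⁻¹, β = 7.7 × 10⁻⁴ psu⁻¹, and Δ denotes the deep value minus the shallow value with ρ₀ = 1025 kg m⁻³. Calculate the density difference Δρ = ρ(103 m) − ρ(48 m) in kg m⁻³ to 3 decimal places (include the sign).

-2.244 kg m⁻³

ΔT = -0.3 K, ΔS = -2.89 psu (deep − shallow).
Δρ/ρ₀ = −(1.2 × 10⁻⁴)(-0.3) + (7.7 × 10⁻⁴)(-2.89) = -2.1893 × 10⁻³.
Δρ = 1025 × (-2.1893 × 10⁻³) = -2.244 kg m⁻³.
Negative Δρ: lighter below, statically unstable.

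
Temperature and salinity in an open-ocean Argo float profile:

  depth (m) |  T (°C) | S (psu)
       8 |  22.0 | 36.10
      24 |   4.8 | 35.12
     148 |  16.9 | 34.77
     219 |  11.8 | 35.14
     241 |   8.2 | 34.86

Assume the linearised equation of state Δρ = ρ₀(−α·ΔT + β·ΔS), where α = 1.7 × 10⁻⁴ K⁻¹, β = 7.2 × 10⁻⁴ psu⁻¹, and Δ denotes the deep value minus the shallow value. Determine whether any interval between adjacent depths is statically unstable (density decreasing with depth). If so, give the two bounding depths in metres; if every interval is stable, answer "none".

24–148 m

Evaluate Δρ/ρ₀ = −αΔT + βΔS across each adjacent pair:
  8–24 m: −αΔT+βΔS = −(1.7 × 10⁻⁴)(-17.2)+(7.2 × 10⁻⁴)(-0.98) = 2.2 × 10⁻³ → stable
  24–148 m: −αΔT+βΔS = −(1.7 × 10⁻⁴)(+12.1)+(7.2 × 10⁻⁴)(-0.35) = -2.3 × 10⁻³ → UNSTABLE
  148–219 m: −αΔT+βΔS = −(1.7 × 10⁻⁴)(-5.1)+(7.2 × 10⁻⁴)(+0.37) = 1.1 × 10⁻³ → stable
  219–241 m: −αΔT+βΔS = −(1.7 × 10⁻⁴)(-3.6)+(7.2 × 10⁻⁴)(-0.28) = 4.1 × 10⁻⁴ → stable
The 24–148 m interval has Δρ < 0: lighter water underlies denser water.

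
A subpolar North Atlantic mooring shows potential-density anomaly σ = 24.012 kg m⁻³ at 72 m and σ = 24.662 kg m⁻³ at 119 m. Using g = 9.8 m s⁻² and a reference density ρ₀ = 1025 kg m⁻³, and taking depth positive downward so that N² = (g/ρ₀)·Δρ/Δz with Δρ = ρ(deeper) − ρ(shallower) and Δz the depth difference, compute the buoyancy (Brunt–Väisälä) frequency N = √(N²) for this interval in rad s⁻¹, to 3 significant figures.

0.0115 rad s⁻¹

Δρ = 1024.662 − 1024.012 = 0.650 kg m⁻³ over Δz = 119 − 72 = 47 m.
N² = (9.8/1025) × (0.650/47) = 1.3223 × 10⁻⁴ s⁻².
N = √(1.3223 × 10⁻⁴) = 0.011499 rad s⁻¹ ≈ 0.0115 rad s⁻¹.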